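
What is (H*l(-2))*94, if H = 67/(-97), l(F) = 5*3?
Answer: -94470/97 ≈ -973.92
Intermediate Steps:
l(F) = 15
H = -67/97 (H = 67*(-1/97) = -67/97 ≈ -0.69072)
(H*l(-2))*94 = -67/97*15*94 = -1005/97*94 = -94470/97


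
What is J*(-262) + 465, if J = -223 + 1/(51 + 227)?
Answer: 8185718/139 ≈ 58890.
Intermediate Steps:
J = -61993/278 (J = -223 + 1/278 = -61993/278 ≈ -223.00)
J*(-262) + 465 = -61993/278*(-262) + 465 = 8121083/139 + 465 = 8185718/139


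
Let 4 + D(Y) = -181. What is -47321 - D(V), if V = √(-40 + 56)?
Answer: -47136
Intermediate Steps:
V = 4 (V = √16 = 4)
D(Y) = -185 (D(Y) = -4 - 181 = -185)
-47321 - D(V) = -47321 - 1*(-185) = -47321 + 185 = -47136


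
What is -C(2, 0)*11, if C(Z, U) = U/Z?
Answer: 0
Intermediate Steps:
-C(2, 0)*11 = -0/2*11 = -1*0*11 = 0*11 = 0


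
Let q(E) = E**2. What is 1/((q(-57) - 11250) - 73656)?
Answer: -1/81657 ≈ -1.2246e-5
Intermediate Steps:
1/((q(-57) - 11250) - 73656) = 1/(((-57)**2 - 11250) - 73656) = 1/((3249 - 11250) - 73656) = 1/(-8001 - 73656) = 1/(-81657) = -1/81657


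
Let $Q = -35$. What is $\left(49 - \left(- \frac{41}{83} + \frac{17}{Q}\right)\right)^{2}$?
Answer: $\frac{21080426481}{8439025} \approx 2498.0$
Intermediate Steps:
$\left(49 - \left(- \frac{41}{83} + \frac{17}{Q}\right)\right)^{2} = \left(49 - \left(- \frac{41}{83} - \frac{17}{35}\right)\right)^{2} = \left(49 - - \frac{2846}{2905}\right)^{2} = \left(49 + \left(\frac{41}{83} + \frac{17}{35}\right)\right)^{2} = \left(49 + \frac{2846}{2905}\right)^{2} = \left(\frac{145191}{2905}\right)^{2} = \frac{21080426481}{8439025}$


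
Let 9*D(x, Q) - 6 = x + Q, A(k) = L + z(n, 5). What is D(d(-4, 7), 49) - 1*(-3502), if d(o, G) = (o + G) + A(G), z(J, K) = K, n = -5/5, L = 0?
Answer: 3509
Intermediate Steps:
n = -1 (n = -5*⅕ = -1)
A(k) = 5 (A(k) = 0 + 5 = 5)
d(o, G) = 5 + G + o (d(o, G) = (o + G) + 5 = (G + o) + 5 = 5 + G + o)
D(x, Q) = ⅔ + Q/9 + x/9 (D(x, Q) = ⅔ + (x + Q)/9 = ⅔ + (Q + x)/9 = ⅔ + (Q/9 + x/9) = ⅔ + Q/9 + x/9)
D(d(-4, 7), 49) - 1*(-3502) = (⅔ + (⅑)*49 + (5 + 7 - 4)/9) - 1*(-3502) = (⅔ + 49/9 + (⅑)*8) + 3502 = (⅔ + 49/9 + 8/9) + 3502 = 7 + 3502 = 3509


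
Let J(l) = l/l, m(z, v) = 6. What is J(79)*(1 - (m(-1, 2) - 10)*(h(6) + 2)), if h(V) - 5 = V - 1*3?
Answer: 41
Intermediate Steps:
h(V) = 2 + V (h(V) = 5 + (V - 1*3) = 5 + (V - 3) = 5 + (-3 + V) = 2 + V)
J(l) = 1
J(79)*(1 - (m(-1, 2) - 10)*(h(6) + 2)) = 1*(1 - (6 - 10)*((2 + 6) + 2)) = 1*(1 - (-4)*(8 + 2)) = 1*(1 - (-4)*10) = 1*(1 - 1*(-40)) = 1*(1 + 40) = 1*41 = 41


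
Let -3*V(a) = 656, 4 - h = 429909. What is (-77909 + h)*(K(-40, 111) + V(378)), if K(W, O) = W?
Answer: 394063664/3 ≈ 1.3135e+8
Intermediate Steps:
h = -429905 (h = 4 - 1*429909 = 4 - 429909 = -429905)
V(a) = -656/3 (V(a) = -1/3*656 = -656/3)
(-77909 + h)*(K(-40, 111) + V(378)) = (-77909 - 429905)*(-40 - 656/3) = -507814*(-776/3) = 394063664/3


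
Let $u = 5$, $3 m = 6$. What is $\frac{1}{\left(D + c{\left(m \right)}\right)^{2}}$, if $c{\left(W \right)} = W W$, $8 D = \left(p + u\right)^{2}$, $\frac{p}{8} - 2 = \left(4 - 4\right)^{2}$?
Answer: $\frac{64}{223729} \approx 0.00028606$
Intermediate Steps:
$m = 2$ ($m = \frac{1}{3} \cdot 6 = 2$)
$p = 16$ ($p = 16 + 8 \left(4 - 4\right)^{2} = 16 + 8 \cdot 0^{2} = 16 + 8 \cdot 0 = 16 + 0 = 16$)
$D = \frac{441}{8}$ ($D = \frac{\left(16 + 5\right)^{2}}{8} = \frac{21^{2}}{8} = \frac{1}{8} \cdot 441 = \frac{441}{8} \approx 55.125$)
$c{\left(W \right)} = W^{2}$
$\frac{1}{\left(D + c{\left(m \right)}\right)^{2}} = \frac{1}{\left(\frac{441}{8} + 2^{2}\right)^{2}} = \frac{1}{\left(\frac{441}{8} + 4\right)^{2}} = \frac{1}{\left(\frac{473}{8}\right)^{2}} = \frac{1}{\frac{223729}{64}} = \frac{64}{223729}$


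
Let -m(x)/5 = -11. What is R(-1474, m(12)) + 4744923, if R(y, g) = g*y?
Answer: 4663853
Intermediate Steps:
m(x) = 55 (m(x) = -5*(-11) = 55)
R(-1474, m(12)) + 4744923 = 55*(-1474) + 4744923 = -81070 + 4744923 = 4663853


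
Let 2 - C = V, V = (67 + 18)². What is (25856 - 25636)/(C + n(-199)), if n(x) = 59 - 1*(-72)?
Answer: -55/1773 ≈ -0.031021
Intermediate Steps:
V = 7225 (V = 85² = 7225)
n(x) = 131 (n(x) = 59 + 72 = 131)
C = -7223 (C = 2 - 1*7225 = 2 - 7225 = -7223)
(25856 - 25636)/(C + n(-199)) = (25856 - 25636)/(-7223 + 131) = 220/(-7092) = 220*(-1/7092) = -55/1773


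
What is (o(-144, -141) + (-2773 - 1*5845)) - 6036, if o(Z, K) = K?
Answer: -14795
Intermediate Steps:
(o(-144, -141) + (-2773 - 1*5845)) - 6036 = (-141 + (-2773 - 1*5845)) - 6036 = (-141 + (-2773 - 5845)) - 6036 = (-141 - 8618) - 6036 = -8759 - 6036 = -14795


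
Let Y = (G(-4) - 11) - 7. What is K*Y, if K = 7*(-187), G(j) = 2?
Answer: 20944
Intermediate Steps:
K = -1309
Y = -16 (Y = (2 - 11) - 7 = -9 - 7 = -16)
K*Y = -1309*(-16) = 20944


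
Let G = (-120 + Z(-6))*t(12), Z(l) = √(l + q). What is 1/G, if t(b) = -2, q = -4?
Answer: 6/1441 + I*√10/28820 ≈ 0.0041638 + 0.00010973*I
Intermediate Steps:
Z(l) = √(-4 + l) (Z(l) = √(l - 4) = √(-4 + l))
G = 240 - 2*I*√10 (G = (-120 + √(-4 - 6))*(-2) = (-120 + √(-10))*(-2) = (-120 + I*√10)*(-2) = 240 - 2*I*√10 ≈ 240.0 - 6.3246*I)
1/G = 1/(240 - 2*I*√10)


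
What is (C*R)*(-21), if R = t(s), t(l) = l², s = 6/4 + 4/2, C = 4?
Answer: -1029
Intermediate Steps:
s = 7/2 (s = 6*(¼) + 4*(½) = 3/2 + 2 = 7/2 ≈ 3.5000)
R = 49/4 (R = (7/2)² = 49/4 ≈ 12.250)
(C*R)*(-21) = (4*(49/4))*(-21) = 49*(-21) = -1029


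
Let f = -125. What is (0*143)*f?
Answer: 0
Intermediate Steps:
(0*143)*f = (0*143)*(-125) = 0*(-125) = 0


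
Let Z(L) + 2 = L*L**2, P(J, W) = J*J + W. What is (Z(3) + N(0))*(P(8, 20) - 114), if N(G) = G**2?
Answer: -750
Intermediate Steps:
P(J, W) = W + J**2 (P(J, W) = J**2 + W = W + J**2)
Z(L) = -2 + L**3 (Z(L) = -2 + L*L**2 = -2 + L**3)
(Z(3) + N(0))*(P(8, 20) - 114) = ((-2 + 3**3) + 0**2)*((20 + 8**2) - 114) = ((-2 + 27) + 0)*((20 + 64) - 114) = (25 + 0)*(84 - 114) = 25*(-30) = -750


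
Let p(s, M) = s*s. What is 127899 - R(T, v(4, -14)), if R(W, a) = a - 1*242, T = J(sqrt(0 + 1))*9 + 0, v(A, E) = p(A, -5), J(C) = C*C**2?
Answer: 128125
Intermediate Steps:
J(C) = C**3
p(s, M) = s**2
v(A, E) = A**2
T = 9 (T = (sqrt(0 + 1))**3*9 + 0 = (sqrt(1))**3*9 + 0 = 1**3*9 + 0 = 1*9 + 0 = 9 + 0 = 9)
R(W, a) = -242 + a (R(W, a) = a - 242 = -242 + a)
127899 - R(T, v(4, -14)) = 127899 - (-242 + 4**2) = 127899 - (-242 + 16) = 127899 - 1*(-226) = 127899 + 226 = 128125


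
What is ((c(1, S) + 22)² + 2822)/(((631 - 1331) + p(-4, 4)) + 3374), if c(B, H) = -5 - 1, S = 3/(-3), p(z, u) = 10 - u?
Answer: 1539/1340 ≈ 1.1485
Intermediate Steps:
S = -1 (S = 3*(-⅓) = -1)
c(B, H) = -6
((c(1, S) + 22)² + 2822)/(((631 - 1331) + p(-4, 4)) + 3374) = ((-6 + 22)² + 2822)/(((631 - 1331) + (10 - 1*4)) + 3374) = (16² + 2822)/((-700 + (10 - 4)) + 3374) = (256 + 2822)/((-700 + 6) + 3374) = 3078/(-694 + 3374) = 3078/2680 = 3078*(1/2680) = 1539/1340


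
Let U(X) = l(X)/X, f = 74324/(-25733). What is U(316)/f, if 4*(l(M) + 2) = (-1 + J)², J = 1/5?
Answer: 591859/293579800 ≈ 0.0020160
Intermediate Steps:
J = ⅕ ≈ 0.20000
f = -74324/25733 (f = 74324*(-1/25733) = -74324/25733 ≈ -2.8883)
l(M) = -46/25 (l(M) = -2 + (-1 + ⅕)²/4 = -2 + (-⅘)²/4 = -2 + (¼)*(16/25) = -2 + 4/25 = -46/25)
U(X) = -46/(25*X)
U(316)/f = (-46/25/316)/(-74324/25733) = -46/25*1/316*(-25733/74324) = -23/3950*(-25733/74324) = 591859/293579800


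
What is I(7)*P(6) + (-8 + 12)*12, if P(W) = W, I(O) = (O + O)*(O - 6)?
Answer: 132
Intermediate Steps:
I(O) = 2*O*(-6 + O) (I(O) = (2*O)*(-6 + O) = 2*O*(-6 + O))
I(7)*P(6) + (-8 + 12)*12 = (2*7*(-6 + 7))*6 + (-8 + 12)*12 = (2*7*1)*6 + 4*12 = 14*6 + 48 = 84 + 48 = 132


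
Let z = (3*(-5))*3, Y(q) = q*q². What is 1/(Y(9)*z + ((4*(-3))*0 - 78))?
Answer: -1/32883 ≈ -3.0411e-5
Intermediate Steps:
Y(q) = q³
z = -45 (z = -15*3 = -45)
1/(Y(9)*z + ((4*(-3))*0 - 78)) = 1/(9³*(-45) + ((4*(-3))*0 - 78)) = 1/(729*(-45) + (-12*0 - 78)) = 1/(-32805 + (0 - 78)) = 1/(-32805 - 78) = 1/(-32883) = -1/32883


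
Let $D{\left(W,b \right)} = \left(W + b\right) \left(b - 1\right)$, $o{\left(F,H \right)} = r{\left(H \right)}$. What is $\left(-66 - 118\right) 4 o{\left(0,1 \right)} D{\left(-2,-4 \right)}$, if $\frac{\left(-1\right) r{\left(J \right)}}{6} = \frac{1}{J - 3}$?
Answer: $-66240$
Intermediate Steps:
$r{\left(J \right)} = - \frac{6}{-3 + J}$ ($r{\left(J \right)} = - \frac{6}{J - 3} = - \frac{6}{-3 + J}$)
$o{\left(F,H \right)} = - \frac{6}{-3 + H}$
$D{\left(W,b \right)} = \left(-1 + b\right) \left(W + b\right)$ ($D{\left(W,b \right)} = \left(W + b\right) \left(-1 + b\right) = \left(-1 + b\right) \left(W + b\right)$)
$\left(-66 - 118\right) 4 o{\left(0,1 \right)} D{\left(-2,-4 \right)} = \left(-66 - 118\right) 4 \left(- \frac{6}{-3 + 1}\right) \left(\left(-4\right)^{2} - -2 - -4 - -8\right) = - 184 \cdot 4 \left(- \frac{6}{-2}\right) \left(16 + 2 + 4 + 8\right) = - 184 \cdot 4 \left(\left(-6\right) \left(- \frac{1}{2}\right)\right) 30 = - 184 \cdot 4 \cdot 3 \cdot 30 = - 184 \cdot 12 \cdot 30 = \left(-184\right) 360 = -66240$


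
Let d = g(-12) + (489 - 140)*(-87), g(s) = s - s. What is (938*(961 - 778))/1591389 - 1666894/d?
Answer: 295320967352/5368816023 ≈ 55.007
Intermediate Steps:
g(s) = 0
d = -30363 (d = 0 + (489 - 140)*(-87) = 0 + 349*(-87) = 0 - 30363 = -30363)
(938*(961 - 778))/1591389 - 1666894/d = (938*(961 - 778))/1591389 - 1666894/(-30363) = (938*183)*(1/1591389) - 1666894*(-1/30363) = 171654*(1/1591389) + 1666894/30363 = 57218/530463 + 1666894/30363 = 295320967352/5368816023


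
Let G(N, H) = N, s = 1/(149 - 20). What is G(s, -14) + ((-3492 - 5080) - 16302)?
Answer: -3208745/129 ≈ -24874.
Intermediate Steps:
s = 1/129 ≈ 0.0077519
G(s, -14) + ((-3492 - 5080) - 16302) = 1/129 + ((-3492 - 5080) - 16302) = 1/129 + (-8572 - 16302) = 1/129 - 24874 = -3208745/129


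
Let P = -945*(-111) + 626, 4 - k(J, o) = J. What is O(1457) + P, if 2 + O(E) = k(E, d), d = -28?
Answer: 104066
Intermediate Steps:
k(J, o) = 4 - J
O(E) = 2 - E (O(E) = -2 + (4 - E) = 2 - E)
P = 105521 (P = 104895 + 626 = 105521)
O(1457) + P = (2 - 1*1457) + 105521 = (2 - 1457) + 105521 = -1455 + 105521 = 104066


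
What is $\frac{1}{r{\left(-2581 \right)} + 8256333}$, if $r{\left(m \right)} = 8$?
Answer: $\frac{1}{8256341} \approx 1.2112 \cdot 10^{-7}$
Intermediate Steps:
$\frac{1}{r{\left(-2581 \right)} + 8256333} = \frac{1}{8 + 8256333} = \frac{1}{8256341}$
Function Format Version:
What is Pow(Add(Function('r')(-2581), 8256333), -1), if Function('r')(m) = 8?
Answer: Rational(1, 8256341) ≈ 1.2112e-7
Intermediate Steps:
Pow(Add(Function('r')(-2581), 8256333), -1) = Pow(Add(8, 8256333), -1) = Pow(8256341, -1) = Rational(1, 8256341)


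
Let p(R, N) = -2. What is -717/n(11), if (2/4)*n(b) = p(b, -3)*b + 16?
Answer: 239/4 ≈ 59.750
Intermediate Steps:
n(b) = 32 - 4*b (n(b) = 2*(-2*b + 16) = 2*(16 - 2*b) = 32 - 4*b)
-717/n(11) = -717/(32 - 4*11) = -717/(32 - 44) = -717/(-12) = -717*(-1/12) = 239/4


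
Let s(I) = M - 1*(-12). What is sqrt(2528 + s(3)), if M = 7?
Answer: 3*sqrt(283) ≈ 50.468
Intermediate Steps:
s(I) = 19 (s(I) = 7 - 1*(-12) = 7 + 12 = 19)
sqrt(2528 + s(3)) = sqrt(2528 + 19) = sqrt(2547) = 3*sqrt(283)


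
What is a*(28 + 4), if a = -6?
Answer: -192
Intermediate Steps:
a*(28 + 4) = -6*(28 + 4) = -6*32 = -192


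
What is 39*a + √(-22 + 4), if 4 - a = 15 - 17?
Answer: 234 + 3*I*√2 ≈ 234.0 + 4.2426*I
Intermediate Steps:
a = 6 (a = 4 - (15 - 17) = 4 - 1*(-2) = 4 + 2 = 6)
39*a + √(-22 + 4) = 39*6 + √(-22 + 4) = 234 + √(-18) = 234 + 3*I*√2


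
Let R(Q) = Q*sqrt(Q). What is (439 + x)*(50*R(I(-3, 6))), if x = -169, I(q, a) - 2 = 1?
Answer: 40500*sqrt(3) ≈ 70148.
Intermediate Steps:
I(q, a) = 3 (I(q, a) = 2 + 1 = 3)
R(Q) = Q**(3/2)
(439 + x)*(50*R(I(-3, 6))) = (439 - 169)*(50*3**(3/2)) = 270*(50*(3*sqrt(3))) = 270*(150*sqrt(3)) = 40500*sqrt(3)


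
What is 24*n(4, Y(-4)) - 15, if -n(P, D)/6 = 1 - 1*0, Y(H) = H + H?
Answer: -159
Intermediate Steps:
Y(H) = 2*H
n(P, D) = -6 (n(P, D) = -6*(1 - 1*0) = -6*(1 + 0) = -6*1 = -6)
24*n(4, Y(-4)) - 15 = 24*(-6) - 15 = -144 - 15 = -159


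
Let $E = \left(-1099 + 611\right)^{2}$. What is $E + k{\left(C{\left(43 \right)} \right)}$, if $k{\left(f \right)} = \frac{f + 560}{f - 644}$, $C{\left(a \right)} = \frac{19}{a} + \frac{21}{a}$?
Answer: $\frac{1646283442}{6913} \approx 2.3814 \cdot 10^{5}$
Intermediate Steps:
$C{\left(a \right)} = \frac{40}{a}$
$E = 238144$ ($E = \left(-488\right)^{2} = 238144$)
$k{\left(f \right)} = \frac{560 + f}{-644 + f}$
$E + k{\left(C{\left(43 \right)} \right)} = 238144 + \frac{560 + \frac{40}{43}}{-644 + \frac{40}{43}} = 238144 + \frac{1}{- \frac{27652}{43}} \cdot \frac{24120}{43} = 238144 - \frac{6030}{6913} = \frac{1646283442}{6913}$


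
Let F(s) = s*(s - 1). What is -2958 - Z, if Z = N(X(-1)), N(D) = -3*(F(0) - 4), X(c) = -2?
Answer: -2970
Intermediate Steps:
F(s) = s*(-1 + s)
N(D) = 12 (N(D) = -3*(0*(-1 + 0) - 4) = -3*(0*(-1) - 4) = -3*(0 - 4) = -3*(-4) = 12)
Z = 12
-2958 - Z = -2958 - 1*12 = -2958 - 12 = -2970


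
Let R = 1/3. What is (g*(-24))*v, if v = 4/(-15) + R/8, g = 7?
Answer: 189/5 ≈ 37.800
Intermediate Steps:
R = 1/3 ≈ 0.33333
v = -9/40 (v = 4/(-15) + (1/3)/8 = 4*(-1/15) + (1/3)*(1/8) = -4/15 + 1/24 = -9/40 ≈ -0.22500)
(g*(-24))*v = (7*(-24))*(-9/40) = -168*(-9/40) = 189/5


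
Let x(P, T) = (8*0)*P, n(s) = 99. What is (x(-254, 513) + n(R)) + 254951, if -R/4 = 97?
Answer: 255050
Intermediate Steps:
R = -388 (R = -4*97 = -388)
x(P, T) = 0 (x(P, T) = 0*P = 0)
(x(-254, 513) + n(R)) + 254951 = (0 + 99) + 254951 = 99 + 254951 = 255050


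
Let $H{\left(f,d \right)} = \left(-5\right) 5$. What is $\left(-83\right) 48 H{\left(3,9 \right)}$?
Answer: $99600$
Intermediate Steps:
$H{\left(f,d \right)} = -25$
$\left(-83\right) 48 H{\left(3,9 \right)} = \left(-83\right) 48 \left(-25\right) = \left(-3984\right) \left(-25\right) = 99600$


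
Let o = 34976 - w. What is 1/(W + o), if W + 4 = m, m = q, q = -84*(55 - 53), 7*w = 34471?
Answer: 7/209157 ≈ 3.3468e-5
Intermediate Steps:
w = 34471/7 (w = (⅐)*34471 = 34471/7 ≈ 4924.4)
q = -168 (q = -84*2 = -168)
m = -168
W = -172 (W = -4 - 168 = -172)
o = 210361/7 (o = 34976 - 1*34471/7 = 34976 - 34471/7 = 210361/7 ≈ 30052.)
1/(W + o) = 1/(-172 + 210361/7) = 1/(209157/7) = 7/209157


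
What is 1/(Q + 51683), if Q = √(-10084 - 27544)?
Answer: 51683/2671170117 - 2*I*√9407/2671170117 ≈ 1.9348e-5 - 7.262e-8*I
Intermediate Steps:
Q = 2*I*√9407 (Q = √(-37628) = 2*I*√9407 ≈ 193.98*I)
1/(Q + 51683) = 1/(2*I*√9407 + 51683) = 1/(51683 + 2*I*√9407)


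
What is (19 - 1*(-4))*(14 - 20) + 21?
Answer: -117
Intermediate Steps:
(19 - 1*(-4))*(14 - 20) + 21 = (19 + 4)*(-6) + 21 = 23*(-6) + 21 = -138 + 21 = -117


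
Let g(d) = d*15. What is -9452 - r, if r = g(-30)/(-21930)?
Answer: -6909427/731 ≈ -9452.0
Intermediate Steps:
g(d) = 15*d
r = 15/731 (r = (15*(-30))/(-21930) = -450*(-1/21930) = 15/731 ≈ 0.020520)
-9452 - r = -9452 - 1*15/731 = -9452 - 15/731 = -6909427/731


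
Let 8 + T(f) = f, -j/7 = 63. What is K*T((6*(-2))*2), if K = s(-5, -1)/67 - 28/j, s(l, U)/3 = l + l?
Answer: 51904/4221 ≈ 12.297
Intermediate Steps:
j = -441 (j = -7*63 = -441)
T(f) = -8 + f
s(l, U) = 6*l (s(l, U) = 3*(l + l) = 3*(2*l) = 6*l)
K = -1622/4221 (K = (6*(-5))/67 - 28/(-441) = -30*1/67 - 28*(-1/441) = -30/67 + 4/63 = -1622/4221 ≈ -0.38427)
K*T((6*(-2))*2) = -1622*(-8 + (6*(-2))*2)/4221 = -1622*(-8 - 12*2)/4221 = -1622*(-8 - 24)/4221 = -1622/4221*(-32) = 51904/4221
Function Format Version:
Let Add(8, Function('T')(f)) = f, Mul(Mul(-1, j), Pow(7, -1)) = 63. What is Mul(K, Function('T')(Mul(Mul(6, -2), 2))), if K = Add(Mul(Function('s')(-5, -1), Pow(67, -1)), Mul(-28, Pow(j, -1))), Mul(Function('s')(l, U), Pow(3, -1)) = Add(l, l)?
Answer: Rational(51904, 4221) ≈ 12.297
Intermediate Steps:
j = -441 (j = Mul(-7, 63) = -441)
Function('T')(f) = Add(-8, f)
Function('s')(l, U) = Mul(6, l) (Function('s')(l, U) = Mul(3, Add(l, l)) = Mul(3, Mul(2, l)) = Mul(6, l))
K = Rational(-1622, 4221) (K = Add(Mul(Mul(6, -5), Pow(67, -1)), Mul(-28, Pow(-441, -1))) = Add(Mul(-30, Rational(1, 67)), Mul(-28, Rational(-1, 441))) = Add(Rational(-30, 67), Rational(4, 63)) = Rational(-1622, 4221) ≈ -0.38427)
Mul(K, Function('T')(Mul(Mul(6, -2), 2))) = Mul(Rational(-1622, 4221), Add(-8, Mul(Mul(6, -2), 2))) = Mul(Rational(-1622, 4221), Add(-8, Mul(-12, 2))) = Mul(Rational(-1622, 4221), Add(-8, -24)) = Mul(Rational(-1622, 4221), -32) = Rational(51904, 4221)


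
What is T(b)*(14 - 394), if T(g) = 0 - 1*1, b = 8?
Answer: 380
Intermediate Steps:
T(g) = -1 (T(g) = 0 - 1 = -1)
T(b)*(14 - 394) = -(14 - 394) = -1*(-380) = 380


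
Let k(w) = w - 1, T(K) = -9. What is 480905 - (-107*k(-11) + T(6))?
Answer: 479630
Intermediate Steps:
k(w) = -1 + w
480905 - (-107*k(-11) + T(6)) = 480905 - (-107*(-1 - 11) - 9) = 480905 - (-107*(-12) - 9) = 480905 - (1284 - 9) = 480905 - 1*1275 = 480905 - 1275 = 479630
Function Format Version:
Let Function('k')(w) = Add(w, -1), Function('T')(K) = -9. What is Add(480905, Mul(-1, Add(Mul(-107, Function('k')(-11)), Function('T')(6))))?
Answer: 479630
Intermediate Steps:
Function('k')(w) = Add(-1, w)
Add(480905, Mul(-1, Add(Mul(-107, Function('k')(-11)), Function('T')(6)))) = Add(480905, Mul(-1, Add(Mul(-107, Add(-1, -11)), -9))) = Add(480905, Mul(-1, Add(Mul(-107, -12), -9))) = Add(480905, Mul(-1, Add(1284, -9))) = Add(480905, Mul(-1, 1275)) = Add(480905, -1275) = 479630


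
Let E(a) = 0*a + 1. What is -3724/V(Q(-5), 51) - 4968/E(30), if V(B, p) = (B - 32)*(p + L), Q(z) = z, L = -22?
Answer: -5326940/1073 ≈ -4964.5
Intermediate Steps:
E(a) = 1 (E(a) = 0 + 1 = 1)
V(B, p) = (-32 + B)*(-22 + p) (V(B, p) = (B - 32)*(p - 22) = (-32 + B)*(-22 + p))
-3724/V(Q(-5), 51) - 4968/E(30) = -3724/(704 - 32*51 - 22*(-5) - 5*51) - 4968/1 = -3724/(704 - 1632 + 110 - 255) - 4968*1 = -3724/(-1073) - 4968 = -3724*(-1/1073) - 4968 = 3724/1073 - 4968 = -5326940/1073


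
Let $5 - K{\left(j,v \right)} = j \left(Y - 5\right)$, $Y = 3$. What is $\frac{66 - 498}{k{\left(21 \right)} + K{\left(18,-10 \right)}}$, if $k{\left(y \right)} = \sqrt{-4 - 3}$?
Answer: $- \frac{2214}{211} + \frac{54 i \sqrt{7}}{211} \approx -10.493 + 0.67711 i$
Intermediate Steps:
$K{\left(j,v \right)} = 5 + 2 j$ ($K{\left(j,v \right)} = 5 - j \left(3 - 5\right) = 5 - j \left(-2\right) = 5 - - 2 j = 5 + 2 j$)
$k{\left(y \right)} = i \sqrt{7}$ ($k{\left(y \right)} = \sqrt{-7} = i \sqrt{7}$)
$\frac{66 - 498}{k{\left(21 \right)} + K{\left(18,-10 \right)}} = \frac{66 - 498}{i \sqrt{7} + \left(5 + 2 \cdot 18\right)} = - \frac{432}{i \sqrt{7} + \left(5 + 36\right)} = - \frac{432}{i \sqrt{7} + 41} = - \frac{432}{41 + i \sqrt{7}}$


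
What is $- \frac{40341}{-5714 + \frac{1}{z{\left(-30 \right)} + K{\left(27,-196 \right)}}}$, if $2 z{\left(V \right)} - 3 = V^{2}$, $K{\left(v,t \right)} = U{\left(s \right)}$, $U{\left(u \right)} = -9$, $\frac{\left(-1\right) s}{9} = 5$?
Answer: $\frac{2100105}{297464} \approx 7.06$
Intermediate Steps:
$s = -45$ ($s = \left(-9\right) 5 = -45$)
$K{\left(v,t \right)} = -9$
$z{\left(V \right)} = \frac{3}{2} + \frac{V^{2}}{2}$
$- \frac{40341}{-5714 + \frac{1}{z{\left(-30 \right)} + K{\left(27,-196 \right)}}} = - \frac{40341}{-5714 + \frac{1}{\left(\frac{3}{2} + \frac{\left(-30\right)^{2}}{2}\right) - 9}} = - \frac{40341}{-5714 + \frac{1}{\left(\frac{3}{2} + \frac{1}{2} \cdot 900\right) - 9}} = - \frac{40341}{-5714 + \frac{1}{\left(\frac{3}{2} + 450\right) - 9}} = - \frac{40341}{-5714 + \frac{1}{\frac{903}{2} - 9}} = - \frac{40341}{-5714 + \frac{1}{\frac{885}{2}}} = - \frac{40341}{-5714 + \frac{2}{885}} = - \frac{40341}{- \frac{5056888}{885}} = \left(-40341\right) \left(- \frac{885}{5056888}\right) = \frac{2100105}{297464}$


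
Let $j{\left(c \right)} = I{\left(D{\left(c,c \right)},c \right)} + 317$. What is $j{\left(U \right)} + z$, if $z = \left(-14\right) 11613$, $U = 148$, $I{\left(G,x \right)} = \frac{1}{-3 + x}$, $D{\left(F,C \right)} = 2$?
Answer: $- \frac{23528424}{145} \approx -1.6227 \cdot 10^{5}$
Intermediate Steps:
$z = -162582$
$j{\left(c \right)} = 317 + \frac{1}{-3 + c}$ ($j{\left(c \right)} = \frac{1}{-3 + c} + 317 = 317 + \frac{1}{-3 + c}$)
$j{\left(U \right)} + z = \frac{-950 + 317 \cdot 148}{-3 + 148} - 162582 = \frac{-950 + 46916}{145} - 162582 = \frac{1}{145} \cdot 45966 - 162582 = \frac{45966}{145} - 162582 = - \frac{23528424}{145}$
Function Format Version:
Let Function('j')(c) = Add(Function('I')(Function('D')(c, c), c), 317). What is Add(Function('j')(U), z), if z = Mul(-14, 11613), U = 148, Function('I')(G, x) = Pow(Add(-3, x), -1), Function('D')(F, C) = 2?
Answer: Rational(-23528424, 145) ≈ -1.6227e+5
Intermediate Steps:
z = -162582
Function('j')(c) = Add(317, Pow(Add(-3, c), -1)) (Function('j')(c) = Add(Pow(Add(-3, c), -1), 317) = Add(317, Pow(Add(-3, c), -1)))
Add(Function('j')(U), z) = Add(Mul(Pow(Add(-3, 148), -1), Add(-950, Mul(317, 148))), -162582) = Add(Mul(Pow(145, -1), Add(-950, 46916)), -162582) = Add(Mul(Rational(1, 145), 45966), -162582) = Add(Rational(45966, 145), -162582) = Rational(-23528424, 145)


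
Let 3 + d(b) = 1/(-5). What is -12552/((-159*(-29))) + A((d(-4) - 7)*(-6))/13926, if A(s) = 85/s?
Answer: -1048756487/385276716 ≈ -2.7221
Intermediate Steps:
d(b) = -16/5 (d(b) = -3 + 1/(-5) = -3 - ⅕ = -16/5)
-12552/((-159*(-29))) + A((d(-4) - 7)*(-6))/13926 = -12552/((-159*(-29))) + (85/(((-16/5 - 7)*(-6))))/13926 = -12552/4611 + (85/((-51/5*(-6))))*(1/13926) = -12552*1/4611 + (85/(306/5))*(1/13926) = -4184/1537 + (85*(5/306))*(1/13926) = -4184/1537 + (25/18)*(1/13926) = -4184/1537 + 25/250668 = -1048756487/385276716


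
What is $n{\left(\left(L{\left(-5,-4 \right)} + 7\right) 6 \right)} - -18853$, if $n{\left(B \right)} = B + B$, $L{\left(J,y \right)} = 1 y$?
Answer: $18889$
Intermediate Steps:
$L{\left(J,y \right)} = y$
$n{\left(B \right)} = 2 B$
$n{\left(\left(L{\left(-5,-4 \right)} + 7\right) 6 \right)} - -18853 = 2 \left(-4 + 7\right) 6 - -18853 = 2 \cdot 3 \cdot 6 + 18853 = 2 \cdot 18 + 18853 = 36 + 18853 = 18889$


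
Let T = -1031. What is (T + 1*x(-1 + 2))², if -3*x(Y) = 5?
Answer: 9597604/9 ≈ 1.0664e+6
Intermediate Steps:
x(Y) = -5/3 (x(Y) = -⅓*5 = -5/3)
(T + 1*x(-1 + 2))² = (-1031 + 1*(-5/3))² = (-1031 - 5/3)² = (-3098/3)² = 9597604/9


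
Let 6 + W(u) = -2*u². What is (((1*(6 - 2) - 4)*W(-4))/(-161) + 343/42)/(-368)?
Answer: -49/2208 ≈ -0.022192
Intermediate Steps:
W(u) = -6 - 2*u²
(((1*(6 - 2) - 4)*W(-4))/(-161) + 343/42)/(-368) = (((1*(6 - 2) - 4)*(-6 - 2*(-4)²))/(-161) + 343/42)/(-368) = (((1*4 - 4)*(-6 - 2*16))*(-1/161) + 343*(1/42))*(-1/368) = (((4 - 4)*(-6 - 32))*(-1/161) + 49/6)*(-1/368) = ((0*(-38))*(-1/161) + 49/6)*(-1/368) = (0*(-1/161) + 49/6)*(-1/368) = (0 + 49/6)*(-1/368) = (49/6)*(-1/368) = -49/2208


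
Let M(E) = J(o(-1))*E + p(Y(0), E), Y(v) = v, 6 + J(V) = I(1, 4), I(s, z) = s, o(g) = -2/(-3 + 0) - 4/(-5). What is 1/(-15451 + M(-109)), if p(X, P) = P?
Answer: -1/15015 ≈ -6.6600e-5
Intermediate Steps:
o(g) = 22/15 (o(g) = -2/(-3) - 4*(-⅕) = -2*(-⅓) + ⅘ = ⅔ + ⅘ = 22/15)
J(V) = -5 (J(V) = -6 + 1 = -5)
M(E) = -4*E (M(E) = -5*E + E = -4*E)
1/(-15451 + M(-109)) = 1/(-15451 - 4*(-109)) = 1/(-15451 + 436) = 1/(-15015) = -1/15015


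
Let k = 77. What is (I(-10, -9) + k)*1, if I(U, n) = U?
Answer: 67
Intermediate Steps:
(I(-10, -9) + k)*1 = (-10 + 77)*1 = 67*1 = 67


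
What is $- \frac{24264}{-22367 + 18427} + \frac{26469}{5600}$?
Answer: $\frac{12008313}{1103200} \approx 10.885$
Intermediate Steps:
$- \frac{24264}{-22367 + 18427} + \frac{26469}{5600} = - \frac{24264}{-3940} + 26469 \cdot \frac{1}{5600} = \left(-24264\right) \left(- \frac{1}{3940}\right) + \frac{26469}{5600} = \frac{6066}{985} + \frac{26469}{5600} = \frac{12008313}{1103200}$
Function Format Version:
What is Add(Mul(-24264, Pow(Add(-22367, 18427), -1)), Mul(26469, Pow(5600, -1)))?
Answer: Rational(12008313, 1103200) ≈ 10.885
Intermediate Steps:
Add(Mul(-24264, Pow(Add(-22367, 18427), -1)), Mul(26469, Pow(5600, -1))) = Add(Mul(-24264, Pow(-3940, -1)), Mul(26469, Rational(1, 5600))) = Add(Mul(-24264, Rational(-1, 3940)), Rational(26469, 5600)) = Add(Rational(6066, 985), Rational(26469, 5600)) = Rational(12008313, 1103200)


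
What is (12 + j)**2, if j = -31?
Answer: 361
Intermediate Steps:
(12 + j)**2 = (12 - 31)**2 = (-19)**2 = 361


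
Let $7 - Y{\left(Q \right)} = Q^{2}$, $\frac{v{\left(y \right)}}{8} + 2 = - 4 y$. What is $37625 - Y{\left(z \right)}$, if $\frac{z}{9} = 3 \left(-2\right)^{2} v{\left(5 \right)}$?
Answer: $361341682$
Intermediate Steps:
$v{\left(y \right)} = -16 - 32 y$ ($v{\left(y \right)} = -16 + 8 \left(- 4 y\right) = -16 - 32 y$)
$z = -19008$ ($z = 9 \cdot 3 \left(-2\right)^{2} \left(-16 - 160\right) = 9 \cdot 3 \cdot 4 \left(-16 - 160\right) = 9 \cdot 12 \left(-176\right) = 9 \left(-2112\right) = -19008$)
$Y{\left(Q \right)} = 7 - Q^{2}$
$37625 - Y{\left(z \right)} = 37625 - \left(7 - \left(-19008\right)^{2}\right) = 37625 - \left(7 - 361304064\right) = 37625 - -361304057 = 37625 + 361304057 = 361341682$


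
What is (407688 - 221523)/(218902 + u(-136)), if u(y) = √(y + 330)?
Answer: 4075189083/4791808541 - 37233*√194/9583617082 ≈ 0.85040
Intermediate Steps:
u(y) = √(330 + y)
(407688 - 221523)/(218902 + u(-136)) = (407688 - 221523)/(218902 + √(330 - 136)) = 186165/(218902 + √194)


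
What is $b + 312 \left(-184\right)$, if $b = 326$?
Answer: $-57082$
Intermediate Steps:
$b + 312 \left(-184\right) = 326 + 312 \left(-184\right) = 326 - 57408 = -57082$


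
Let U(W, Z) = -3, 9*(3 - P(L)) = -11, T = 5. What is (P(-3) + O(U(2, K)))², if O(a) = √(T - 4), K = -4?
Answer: 2209/81 ≈ 27.272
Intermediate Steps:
P(L) = 38/9 (P(L) = 3 - ⅑*(-11) = 3 + 11/9 = 38/9)
O(a) = 1 (O(a) = √(5 - 4) = √1 = 1)
(P(-3) + O(U(2, K)))² = (38/9 + 1)² = (47/9)² = 2209/81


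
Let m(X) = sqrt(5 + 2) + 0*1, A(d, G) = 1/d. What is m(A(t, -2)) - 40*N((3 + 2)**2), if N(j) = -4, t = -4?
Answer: 160 + sqrt(7) ≈ 162.65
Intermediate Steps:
A(d, G) = 1/d
m(X) = sqrt(7) (m(X) = sqrt(7) + 0 = sqrt(7))
m(A(t, -2)) - 40*N((3 + 2)**2) = sqrt(7) - 40*(-4) = sqrt(7) + 160 = 160 + sqrt(7)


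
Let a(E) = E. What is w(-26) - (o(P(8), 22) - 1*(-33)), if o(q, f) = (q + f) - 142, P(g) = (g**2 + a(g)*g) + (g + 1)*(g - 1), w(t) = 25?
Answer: -79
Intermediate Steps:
P(g) = 2*g**2 + (1 + g)*(-1 + g) (P(g) = (g**2 + g*g) + (g + 1)*(g - 1) = (g**2 + g**2) + (1 + g)*(-1 + g) = 2*g**2 + (1 + g)*(-1 + g))
o(q, f) = -142 + f + q (o(q, f) = (f + q) - 142 = -142 + f + q)
w(-26) - (o(P(8), 22) - 1*(-33)) = 25 - ((-142 + 22 + (-1 + 3*8**2)) - 1*(-33)) = 25 - ((-142 + 22 + (-1 + 3*64)) + 33) = 25 - ((-142 + 22 + (-1 + 192)) + 33) = 25 - ((-142 + 22 + 191) + 33) = 25 - (71 + 33) = 25 - 1*104 = 25 - 104 = -79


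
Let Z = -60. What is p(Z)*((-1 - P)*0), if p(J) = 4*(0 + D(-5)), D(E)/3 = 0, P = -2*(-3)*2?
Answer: 0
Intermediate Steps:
P = 12 (P = 6*2 = 12)
D(E) = 0 (D(E) = 3*0 = 0)
p(J) = 0 (p(J) = 4*(0 + 0) = 4*0 = 0)
p(Z)*((-1 - P)*0) = 0*((-1 - 1*12)*0) = 0*((-1 - 12)*0) = 0*(-13*0) = 0*0 = 0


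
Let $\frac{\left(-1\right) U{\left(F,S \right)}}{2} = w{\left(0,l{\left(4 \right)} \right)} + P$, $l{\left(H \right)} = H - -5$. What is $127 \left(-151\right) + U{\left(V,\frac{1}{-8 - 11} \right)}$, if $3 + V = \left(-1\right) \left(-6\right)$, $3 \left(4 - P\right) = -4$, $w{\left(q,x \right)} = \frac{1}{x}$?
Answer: $- \frac{172691}{9} \approx -19188.0$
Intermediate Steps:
$l{\left(H \right)} = 5 + H$ ($l{\left(H \right)} = H + 5 = 5 + H$)
$P = \frac{16}{3}$ ($P = 4 - - \frac{4}{3} = 4 + \frac{4}{3} = \frac{16}{3} \approx 5.3333$)
$V = 3$ ($V = -3 - -6 = -3 + 6 = 3$)
$U{\left(F,S \right)} = - \frac{98}{9}$ ($U{\left(F,S \right)} = - 2 \left(\frac{1}{5 + 4} + \frac{16}{3}\right) = - 2 \left(\frac{1}{9} + \frac{16}{3}\right) = \left(-2\right) \frac{49}{9} = - \frac{98}{9}$)
$127 \left(-151\right) + U{\left(V,\frac{1}{-8 - 11} \right)} = 127 \left(-151\right) - \frac{98}{9} = -19177 - \frac{98}{9} = - \frac{172691}{9}$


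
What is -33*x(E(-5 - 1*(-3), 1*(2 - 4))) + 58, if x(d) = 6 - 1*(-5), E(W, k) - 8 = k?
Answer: -305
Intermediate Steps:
E(W, k) = 8 + k
x(d) = 11 (x(d) = 6 + 5 = 11)
-33*x(E(-5 - 1*(-3), 1*(2 - 4))) + 58 = -33*11 + 58 = -363 + 58 = -305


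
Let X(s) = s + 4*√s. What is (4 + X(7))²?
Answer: 233 + 88*√7 ≈ 465.83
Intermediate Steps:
(4 + X(7))² = (4 + (7 + 4*√7))² = (11 + 4*√7)²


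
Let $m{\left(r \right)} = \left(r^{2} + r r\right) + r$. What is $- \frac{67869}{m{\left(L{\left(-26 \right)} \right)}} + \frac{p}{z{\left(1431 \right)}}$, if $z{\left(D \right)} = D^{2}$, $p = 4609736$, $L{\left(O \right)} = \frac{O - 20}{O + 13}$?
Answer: $- \frac{7821756335447}{3296895210} \approx -2372.5$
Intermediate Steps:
$L{\left(O \right)} = \frac{-20 + O}{13 + O}$
$m{\left(r \right)} = r + 2 r^{2}$ ($m{\left(r \right)} = \left(r^{2} + r^{2}\right) + r = 2 r^{2} + r = r + 2 r^{2}$)
$- \frac{67869}{m{\left(L{\left(-26 \right)} \right)}} + \frac{p}{z{\left(1431 \right)}} = - \frac{67869}{\frac{-20 - 26}{13 - 26} \left(1 + 2 \frac{-20 - 26}{13 - 26}\right)} + \frac{4609736}{1431^{2}} = - \frac{67869}{\frac{1}{-13} \left(-46\right) \left(1 + 2 \frac{1}{-13} \left(-46\right)\right)} + \frac{4609736}{2047761} = - \frac{67869}{\left(- \frac{1}{13}\right) \left(-46\right) \left(1 + 2 \left(\left(- \frac{1}{13}\right) \left(-46\right)\right)\right)} + 4609736 \cdot \frac{1}{2047761} = - \frac{67869}{\frac{46}{13} \left(1 + 2 \cdot \frac{46}{13}\right)} + \frac{4609736}{2047761} = - \frac{67869}{\frac{46}{13} \left(1 + \frac{92}{13}\right)} + \frac{4609736}{2047761} = - \frac{67869}{\frac{46}{13} \cdot \frac{105}{13}} + \frac{4609736}{2047761} = - \frac{67869}{\frac{4830}{169}} + \frac{4609736}{2047761} = \left(-67869\right) \frac{169}{4830} + \frac{4609736}{2047761} = - \frac{3823287}{1610} + \frac{4609736}{2047761} = - \frac{7821756335447}{3296895210}$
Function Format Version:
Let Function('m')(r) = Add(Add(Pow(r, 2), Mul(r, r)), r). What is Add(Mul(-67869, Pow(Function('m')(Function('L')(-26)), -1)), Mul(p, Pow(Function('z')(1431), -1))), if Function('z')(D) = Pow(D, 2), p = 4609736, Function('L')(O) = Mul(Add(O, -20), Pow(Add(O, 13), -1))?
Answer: Rational(-7821756335447, 3296895210) ≈ -2372.5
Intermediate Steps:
Function('L')(O) = Mul(Pow(Add(13, O), -1), Add(-20, O)) (Function('L')(O) = Mul(Add(-20, O), Pow(Add(13, O), -1)) = Mul(Pow(Add(13, O), -1), Add(-20, O)))
Function('m')(r) = Add(r, Mul(2, Pow(r, 2))) (Function('m')(r) = Add(Add(Pow(r, 2), Pow(r, 2)), r) = Add(Mul(2, Pow(r, 2)), r) = Add(r, Mul(2, Pow(r, 2))))
Add(Mul(-67869, Pow(Function('m')(Function('L')(-26)), -1)), Mul(p, Pow(Function('z')(1431), -1))) = Add(Mul(-67869, Pow(Mul(Mul(Pow(Add(13, -26), -1), Add(-20, -26)), Add(1, Mul(2, Mul(Pow(Add(13, -26), -1), Add(-20, -26))))), -1)), Mul(4609736, Pow(Pow(1431, 2), -1))) = Add(Mul(-67869, Pow(Mul(Mul(Pow(-13, -1), -46), Add(1, Mul(2, Mul(Pow(-13, -1), -46)))), -1)), Mul(4609736, Pow(2047761, -1))) = Add(Mul(-67869, Pow(Mul(Mul(Rational(-1, 13), -46), Add(1, Mul(2, Mul(Rational(-1, 13), -46)))), -1)), Mul(4609736, Rational(1, 2047761))) = Add(Mul(-67869, Pow(Mul(Rational(46, 13), Add(1, Mul(2, Rational(46, 13)))), -1)), Rational(4609736, 2047761)) = Add(Mul(-67869, Pow(Mul(Rational(46, 13), Add(1, Rational(92, 13))), -1)), Rational(4609736, 2047761)) = Add(Mul(-67869, Pow(Mul(Rational(46, 13), Rational(105, 13)), -1)), Rational(4609736, 2047761)) = Add(Mul(-67869, Pow(Rational(4830, 169), -1)), Rational(4609736, 2047761)) = Add(Mul(-67869, Rational(169, 4830)), Rational(4609736, 2047761)) = Add(Rational(-3823287, 1610), Rational(4609736, 2047761)) = Rational(-7821756335447, 3296895210)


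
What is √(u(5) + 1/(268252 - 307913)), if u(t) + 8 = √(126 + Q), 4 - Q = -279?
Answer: √(-12583999029 + 1572994921*√409)/39661 ≈ 3.4962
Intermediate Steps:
Q = 283 (Q = 4 - 1*(-279) = 4 + 279 = 283)
u(t) = -8 + √409 (u(t) = -8 + √(126 + 283) = -8 + √409)
√(u(5) + 1/(268252 - 307913)) = √((-8 + √409) + 1/(268252 - 307913)) = √((-8 + √409) + 1/(-39661)) = √((-8 + √409) - 1/39661) = √(-317289/39661 + √409)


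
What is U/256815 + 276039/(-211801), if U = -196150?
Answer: -22487144387/10878734763 ≈ -2.0671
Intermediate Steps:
U/256815 + 276039/(-211801) = -196150/256815 + 276039/(-211801) = -196150*1/256815 + 276039*(-1/211801) = -39230/51363 - 276039/211801 = -22487144387/10878734763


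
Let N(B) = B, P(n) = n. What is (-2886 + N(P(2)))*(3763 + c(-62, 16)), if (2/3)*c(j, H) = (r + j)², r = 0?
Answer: -27481636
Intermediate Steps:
c(j, H) = 3*j²/2 (c(j, H) = 3*(0 + j)²/2 = 3*j²/2)
(-2886 + N(P(2)))*(3763 + c(-62, 16)) = (-2886 + 2)*(3763 + (3/2)*(-62)²) = -2884*(3763 + (3/2)*3844) = -2884*(3763 + 5766) = -2884*9529 = -27481636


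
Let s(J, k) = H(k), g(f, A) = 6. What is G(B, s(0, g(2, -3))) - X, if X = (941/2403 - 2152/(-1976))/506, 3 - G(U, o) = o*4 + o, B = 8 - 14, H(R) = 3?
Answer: -163857263/13651443 ≈ -12.003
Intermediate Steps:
s(J, k) = 3
B = -6
G(U, o) = 3 - 5*o (G(U, o) = 3 - (o*4 + o) = 3 - (4*o + o) = 3 - 5*o)
X = 39947/13651443 (X = (941*(1/2403) - 2152*(-1/1976))*(1/506) = (941/2403 + 269/247)*(1/506) = (878834/593541)*(1/506) = 39947/13651443 ≈ 0.0029262)
G(B, s(0, g(2, -3))) - X = (3 - 5*3) - 1*39947/13651443 = (3 - 15) - 39947/13651443 = -12 - 39947/13651443 = -163857263/13651443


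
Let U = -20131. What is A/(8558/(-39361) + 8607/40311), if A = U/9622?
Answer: 10647160222167/19889992214 ≈ 535.30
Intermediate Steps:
A = -20131/9622 ≈ -2.0922
A/(8558/(-39361) + 8607/40311) = -20131/(9622*(8558/(-39361) + 8607/40311)) = -20131/(9622*(8558*(-1/39361) + 8607*(1/40311))) = -20131/(9622*(-8558/39361 + 2869/13437)) = -20131/(9622*(-2067137/528893757)) = -20131/9622*(-528893757/2067137) = 10647160222167/19889992214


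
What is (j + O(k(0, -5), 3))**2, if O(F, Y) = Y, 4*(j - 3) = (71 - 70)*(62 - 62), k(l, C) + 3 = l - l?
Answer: 36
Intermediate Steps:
k(l, C) = -3 (k(l, C) = -3 + (l - l) = -3 + 0 = -3)
j = 3 (j = 3 + ((71 - 70)*(62 - 62))/4 = 3 + (1*0)/4 = 3 + (1/4)*0 = 3 + 0 = 3)
(j + O(k(0, -5), 3))**2 = (3 + 3)**2 = 6**2 = 36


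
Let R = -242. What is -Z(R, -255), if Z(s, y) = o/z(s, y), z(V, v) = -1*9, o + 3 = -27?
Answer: -10/3 ≈ -3.3333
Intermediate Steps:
o = -30 (o = -3 - 27 = -30)
z(V, v) = -9
Z(s, y) = 10/3 (Z(s, y) = -30/(-9) = -30*(-⅑) = 10/3)
-Z(R, -255) = -1*10/3 = -10/3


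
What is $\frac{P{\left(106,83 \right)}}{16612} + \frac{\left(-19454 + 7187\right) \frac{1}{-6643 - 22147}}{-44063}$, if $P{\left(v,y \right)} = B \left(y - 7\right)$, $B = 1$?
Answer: $\frac{24051956779}{5268386866810} \approx 0.0045653$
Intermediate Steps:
$P{\left(v,y \right)} = -7 + y$ ($P{\left(v,y \right)} = 1 \left(y - 7\right) = 1 \left(-7 + y\right) = -7 + y$)
$\frac{P{\left(106,83 \right)}}{16612} + \frac{\left(-19454 + 7187\right) \frac{1}{-6643 - 22147}}{-44063} = \frac{-7 + 83}{16612} + \frac{\left(-19454 + 7187\right) \frac{1}{-6643 - 22147}}{-44063} = 76 \cdot \frac{1}{16612} + - \frac{12267}{-28790} \left(- \frac{1}{44063}\right) = \frac{19}{4153} + \left(-12267\right) \left(- \frac{1}{28790}\right) \left(- \frac{1}{44063}\right) = \frac{19}{4153} + \frac{12267}{28790} \left(- \frac{1}{44063}\right) = \frac{19}{4153} - \frac{12267}{1268573770} = \frac{24051956779}{5268386866810}$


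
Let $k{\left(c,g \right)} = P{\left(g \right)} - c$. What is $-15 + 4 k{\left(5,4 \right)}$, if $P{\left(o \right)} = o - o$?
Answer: $-35$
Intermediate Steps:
$P{\left(o \right)} = 0$
$k{\left(c,g \right)} = - c$ ($k{\left(c,g \right)} = 0 - c = - c$)
$-15 + 4 k{\left(5,4 \right)} = -15 + 4 \left(\left(-1\right) 5\right) = -15 + 4 \left(-5\right) = -15 - 20 = -35$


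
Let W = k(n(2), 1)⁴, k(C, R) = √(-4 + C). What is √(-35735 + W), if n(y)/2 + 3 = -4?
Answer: I*√35411 ≈ 188.18*I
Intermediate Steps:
n(y) = -14 (n(y) = -6 + 2*(-4) = -6 - 8 = -14)
W = 324 (W = (√(-4 - 14))⁴ = (√(-18))⁴ = (3*I*√2)⁴ = 324)
√(-35735 + W) = √(-35735 + 324) = √(-35411) = I*√35411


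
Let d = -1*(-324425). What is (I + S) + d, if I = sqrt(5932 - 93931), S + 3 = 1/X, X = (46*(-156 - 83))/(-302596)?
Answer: 1783499032/5497 + I*sqrt(87999) ≈ 3.2445e+5 + 296.65*I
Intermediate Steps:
d = 324425
X = 5497/151298 (X = (46*(-239))*(-1/302596) = -10994*(-1/302596) = 5497/151298 ≈ 0.036332)
S = 134807/5497 (S = -3 + 1/(5497/151298) = -3 + 151298/5497 = 134807/5497 ≈ 24.524)
I = I*sqrt(87999) (I = sqrt(-87999) = I*sqrt(87999) ≈ 296.65*I)
(I + S) + d = (I*sqrt(87999) + 134807/5497) + 324425 = (134807/5497 + I*sqrt(87999)) + 324425 = 1783499032/5497 + I*sqrt(87999)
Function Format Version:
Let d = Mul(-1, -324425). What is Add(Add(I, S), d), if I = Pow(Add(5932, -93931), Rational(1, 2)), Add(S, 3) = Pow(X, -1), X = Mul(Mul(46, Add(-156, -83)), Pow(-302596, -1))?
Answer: Add(Rational(1783499032, 5497), Mul(I, Pow(87999, Rational(1, 2)))) ≈ Add(3.2445e+5, Mul(296.65, I))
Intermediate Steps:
d = 324425
X = Rational(5497, 151298) (X = Mul(Mul(46, -239), Rational(-1, 302596)) = Mul(-10994, Rational(-1, 302596)) = Rational(5497, 151298) ≈ 0.036332)
S = Rational(134807, 5497) (S = Add(-3, Pow(Rational(5497, 151298), -1)) = Add(-3, Rational(151298, 5497)) = Rational(134807, 5497) ≈ 24.524)
I = Mul(I, Pow(87999, Rational(1, 2))) (I = Pow(-87999, Rational(1, 2)) = Mul(I, Pow(87999, Rational(1, 2))) ≈ Mul(296.65, I))
Add(Add(I, S), d) = Add(Add(Mul(I, Pow(87999, Rational(1, 2))), Rational(134807, 5497)), 324425) = Add(Add(Rational(134807, 5497), Mul(I, Pow(87999, Rational(1, 2)))), 324425) = Add(Rational(1783499032, 5497), Mul(I, Pow(87999, Rational(1, 2))))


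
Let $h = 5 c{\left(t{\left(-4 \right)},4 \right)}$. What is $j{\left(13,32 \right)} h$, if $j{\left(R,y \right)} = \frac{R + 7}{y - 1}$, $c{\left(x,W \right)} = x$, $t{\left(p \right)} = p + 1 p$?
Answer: $- \frac{800}{31} \approx -25.806$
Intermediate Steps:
$t{\left(p \right)} = 2 p$ ($t{\left(p \right)} = p + p = 2 p$)
$j{\left(R,y \right)} = \frac{7 + R}{-1 + y}$
$h = -40$ ($h = 5 \cdot 2 \left(-4\right) = 5 \left(-8\right) = -40$)
$j{\left(13,32 \right)} h = \frac{7 + 13}{-1 + 32} \left(-40\right) = \frac{1}{31} \cdot 20 \left(-40\right) = \frac{20}{31} \left(-40\right) = - \frac{800}{31}$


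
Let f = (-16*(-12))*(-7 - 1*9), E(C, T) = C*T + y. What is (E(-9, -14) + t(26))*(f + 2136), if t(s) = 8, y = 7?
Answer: -131976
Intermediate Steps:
E(C, T) = 7 + C*T (E(C, T) = C*T + 7 = 7 + C*T)
f = -3072 (f = 192*(-7 - 9) = 192*(-16) = -3072)
(E(-9, -14) + t(26))*(f + 2136) = ((7 - 9*(-14)) + 8)*(-3072 + 2136) = ((7 + 126) + 8)*(-936) = (133 + 8)*(-936) = 141*(-936) = -131976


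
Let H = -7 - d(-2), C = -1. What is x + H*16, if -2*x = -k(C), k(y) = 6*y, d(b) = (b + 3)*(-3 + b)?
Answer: -35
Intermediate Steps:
d(b) = (-3 + b)*(3 + b) (d(b) = (3 + b)*(-3 + b) = (-3 + b)*(3 + b))
H = -2 (H = -7 - (-9 + (-2)²) = -7 - (-9 + 4) = -7 - 1*(-5) = -7 + 5 = -2)
x = -3 (x = -(-1)*6*(-1)/2 = -(-1)*(-6)/2 = -½*6 = -3)
x + H*16 = -3 - 2*16 = -3 - 32 = -35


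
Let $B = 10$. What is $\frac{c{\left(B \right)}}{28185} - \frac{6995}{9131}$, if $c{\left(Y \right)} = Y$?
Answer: $- \frac{39412553}{51471447} \approx -0.76572$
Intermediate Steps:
$\frac{c{\left(B \right)}}{28185} - \frac{6995}{9131} = \frac{10}{28185} - \frac{6995}{9131} = 10 \cdot \frac{1}{28185} - \frac{6995}{9131} = \frac{2}{5637} - \frac{6995}{9131} = - \frac{39412553}{51471447}$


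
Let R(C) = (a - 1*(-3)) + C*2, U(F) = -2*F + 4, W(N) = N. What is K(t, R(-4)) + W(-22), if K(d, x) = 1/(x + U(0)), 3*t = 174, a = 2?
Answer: -21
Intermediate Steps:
t = 58 (t = (⅓)*174 = 58)
U(F) = 4 - 2*F
R(C) = 5 + 2*C (R(C) = (2 - 1*(-3)) + C*2 = (2 + 3) + 2*C = 5 + 2*C)
K(d, x) = 1/(4 + x) (K(d, x) = 1/(x + (4 - 2*0)) = 1/(x + (4 + 0)) = 1/(x + 4) = 1/(4 + x))
K(t, R(-4)) + W(-22) = 1/(4 + (5 + 2*(-4))) - 22 = 1/(4 + (5 - 8)) - 22 = 1/(4 - 3) - 22 = 1/1 - 22 = 1 - 22 = -21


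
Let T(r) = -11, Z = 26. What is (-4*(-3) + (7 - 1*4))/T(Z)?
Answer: -15/11 ≈ -1.3636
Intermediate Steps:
(-4*(-3) + (7 - 1*4))/T(Z) = (-4*(-3) + (7 - 1*4))/(-11) = (12 + (7 - 4))*(-1/11) = (12 + 3)*(-1/11) = 15*(-1/11) = -15/11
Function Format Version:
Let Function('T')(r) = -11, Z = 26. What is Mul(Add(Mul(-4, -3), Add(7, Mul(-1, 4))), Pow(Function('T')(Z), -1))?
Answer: Rational(-15, 11) ≈ -1.3636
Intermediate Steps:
Mul(Add(Mul(-4, -3), Add(7, Mul(-1, 4))), Pow(Function('T')(Z), -1)) = Mul(Add(Mul(-4, -3), Add(7, Mul(-1, 4))), Pow(-11, -1)) = Mul(Add(12, Add(7, -4)), Rational(-1, 11)) = Mul(Add(12, 3), Rational(-1, 11)) = Mul(15, Rational(-1, 11)) = Rational(-15, 11)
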